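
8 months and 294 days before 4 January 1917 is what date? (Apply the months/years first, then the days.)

Subtracting 8 months and 294 days from January 4, 1917: first the month/year part, then the days.
month 1 − 8 = -7, which is month 5 of year 1916 → May 1916.
Day 4 is valid in May, giving May 4, 1916.
Now subtract 294 days from May 4, 1916.
Going back 4 days from May 4, 1916 reaches the end of the previous month; 294 − 4 = 290 left.
April 1916 has 30 days: 290 − 30 = 260 left.
March 1916 has 31 days: 260 − 31 = 229 left.
February 1916 has 29 days (1916 is a leap year): 229 − 29 = 200 left.
January 1916 has 31 days: 200 − 31 = 169 left.
December 1915 has 31 days: 169 − 31 = 138 left.
November 1915 has 30 days: 138 − 30 = 108 left.
October 1915 has 31 days: 108 − 31 = 77 left.
September 1915 has 30 days: 77 − 30 = 47 left.
August 1915 has 31 days: 47 − 31 = 16 left.
July 1915 has 31 days; 31 − 16 = 15 → July 15, 1915.

July 15, 1915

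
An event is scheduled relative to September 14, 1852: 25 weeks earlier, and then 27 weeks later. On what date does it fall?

Counting back 25 weeks (= 175 days) from September 14, 1852:
Going back 14 days from September 14, 1852 reaches the end of the previous month; 175 − 14 = 161 left.
August 1852 has 31 days: 161 − 31 = 130 left.
July 1852 has 31 days: 130 − 31 = 99 left.
June 1852 has 30 days: 99 − 30 = 69 left.
May 1852 has 31 days: 69 − 31 = 38 left.
April 1852 has 30 days: 38 − 30 = 8 left.
March 1852 has 31 days; 31 − 8 = 23 → March 23, 1852.
Counting forward 27 weeks (= 189 days) from March 23, 1852:
March has 31 days, so 31 − 23 = 8 days remain after March 23, 1852; 189 − 8 = 181 left.
April 1852 has 30 days: 181 − 30 = 151 left.
May 1852 has 31 days: 151 − 31 = 120 left.
June 1852 has 30 days: 120 − 30 = 90 left.
July 1852 has 31 days: 90 − 31 = 59 left.
August 1852 has 31 days: 59 − 31 = 28 left.
28 days into September 1852 → September 28, 1852.

September 28, 1852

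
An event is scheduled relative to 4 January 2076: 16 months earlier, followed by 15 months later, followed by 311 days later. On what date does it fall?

October 10, 2076

Counting back 16 months from January 4, 2076:
month 1 − 16 = -15, which is month 9 of year 2074 → September 2074.
Day 4 is valid in September, giving September 4, 2074.
Advancing 15 months from September 4, 2074:
month 9 + 15 = 24, which is month 12 of year 2075 → December 2075.
Day 4 is valid in December, giving December 4, 2075.
Counting forward 311 days from December 4, 2075:
December has 31 days, so 31 − 4 = 27 days remain after December 4, 2075; 311 − 27 = 284 left.
January 2076 has 31 days: 284 − 31 = 253 left.
February 2076 has 29 days (2076 is a leap year): 253 − 29 = 224 left.
March 2076 has 31 days: 224 − 31 = 193 left.
April 2076 has 30 days: 193 − 30 = 163 left.
May 2076 has 31 days: 163 − 31 = 132 left.
June 2076 has 30 days: 132 − 30 = 102 left.
July 2076 has 31 days: 102 − 31 = 71 left.
August 2076 has 31 days: 71 − 31 = 40 left.
September 2076 has 30 days: 40 − 30 = 10 left.
10 days into October 2076 → October 10, 2076.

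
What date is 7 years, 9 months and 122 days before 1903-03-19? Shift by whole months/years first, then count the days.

February 17, 1895

Counting back 7 years, 9 months and 122 days from March 19, 1903: first the month/year part, then the days.
-7 years → 1896; month 3 − 9 = -6, which is month 6 of year 1895 → June 1895.
Day 19 is valid in June, giving June 19, 1895.
Now subtract 122 days from June 19, 1895.
Going back 19 days from June 19, 1895 reaches the end of the previous month; 122 − 19 = 103 left.
May 1895 has 31 days: 103 − 31 = 72 left.
April 1895 has 30 days: 72 − 30 = 42 left.
March 1895 has 31 days: 42 − 31 = 11 left.
February 1895 has 28 days; 28 − 11 = 17 → February 17, 1895.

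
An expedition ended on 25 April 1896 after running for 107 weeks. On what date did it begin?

April 7, 1894

Going back 107 weeks = 749 days from April 25, 1896.
Going back 25 days from April 25, 1896 reaches the end of the previous month; 749 − 25 = 724 left.
March 1896 has 31 days: 724 − 31 = 693 left.
February 1896 has 29 days (1896 is a leap year): 693 − 29 = 664 left.
January 1896 has 31 days: 664 − 31 = 633 left.
December 1895 has 31 days: 633 − 31 = 602 left.
November 1895 has 30 days: 602 − 30 = 572 left.
October 1895 has 31 days: 572 − 31 = 541 left.
September 1895 has 30 days: 541 − 30 = 511 left.
August 1895 has 31 days: 511 − 31 = 480 left.
July 1895 has 31 days: 480 − 31 = 449 left.
June 1895 has 30 days: 449 − 30 = 419 left.
May 1895 has 31 days: 419 − 31 = 388 left.
April 1895 has 30 days: 388 − 30 = 358 left.
March 1895 has 31 days: 358 − 31 = 327 left.
February 1895 has 28 days (1895 is not a leap year): 327 − 28 = 299 left.
January 1895 has 31 days: 299 − 31 = 268 left.
December 1894 has 31 days: 268 − 31 = 237 left.
November 1894 has 30 days: 237 − 30 = 207 left.
October 1894 has 31 days: 207 − 31 = 176 left.
September 1894 has 30 days: 176 − 30 = 146 left.
August 1894 has 31 days: 146 − 31 = 115 left.
July 1894 has 31 days: 115 − 31 = 84 left.
June 1894 has 30 days: 84 − 30 = 54 left.
May 1894 has 31 days: 54 − 31 = 23 left.
April 1894 has 30 days; 30 − 23 = 7 → April 7, 1894.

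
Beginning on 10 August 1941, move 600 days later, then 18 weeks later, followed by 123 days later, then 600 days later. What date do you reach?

Counting forward 600 days from August 10, 1941:
August has 31 days, so 31 − 10 = 21 days remain after August 10, 1941; 600 − 21 = 579 left.
September 1941 has 30 days: 579 − 30 = 549 left.
October 1941 has 31 days: 549 − 31 = 518 left.
November 1941 has 30 days: 518 − 30 = 488 left.
December 1941 has 31 days: 488 − 31 = 457 left.
January 1942 has 31 days: 457 − 31 = 426 left.
February 1942 has 28 days (1942 is not a leap year): 426 − 28 = 398 left.
March 1942 has 31 days: 398 − 31 = 367 left.
April 1942 has 30 days: 367 − 30 = 337 left.
May 1942 has 31 days: 337 − 31 = 306 left.
June 1942 has 30 days: 306 − 30 = 276 left.
July 1942 has 31 days: 276 − 31 = 245 left.
August 1942 has 31 days: 245 − 31 = 214 left.
September 1942 has 30 days: 214 − 30 = 184 left.
October 1942 has 31 days: 184 − 31 = 153 left.
November 1942 has 30 days: 153 − 30 = 123 left.
December 1942 has 31 days: 123 − 31 = 92 left.
January 1943 has 31 days: 92 − 31 = 61 left.
February 1943 has 28 days (1943 is not a leap year): 61 − 28 = 33 left.
March 1943 has 31 days: 33 − 31 = 2 left.
2 days into April 1943 → April 2, 1943.
Advancing 18 weeks (= 126 days) from April 2, 1943:
April has 30 days, so 30 − 2 = 28 days remain after April 2, 1943; 126 − 28 = 98 left.
May 1943 has 31 days: 98 − 31 = 67 left.
June 1943 has 30 days: 67 − 30 = 37 left.
July 1943 has 31 days: 37 − 31 = 6 left.
6 days into August 1943 → August 6, 1943.
Adding 123 days from August 6, 1943:
August has 31 days, so 31 − 6 = 25 days remain after August 6, 1943; 123 − 25 = 98 left.
September 1943 has 30 days: 98 − 30 = 68 left.
October 1943 has 31 days: 68 − 31 = 37 left.
November 1943 has 30 days: 37 − 30 = 7 left.
7 days into December 1943 → December 7, 1943.
Adding 600 days from December 7, 1943:
December has 31 days, so 31 − 7 = 24 days remain after December 7, 1943; 600 − 24 = 576 left.
January 1944 has 31 days: 576 − 31 = 545 left.
February 1944 has 29 days (1944 is a leap year): 545 − 29 = 516 left.
March 1944 has 31 days: 516 − 31 = 485 left.
April 1944 has 30 days: 485 − 30 = 455 left.
May 1944 has 31 days: 455 − 31 = 424 left.
June 1944 has 30 days: 424 − 30 = 394 left.
July 1944 has 31 days: 394 − 31 = 363 left.
August 1944 has 31 days: 363 − 31 = 332 left.
September 1944 has 30 days: 332 − 30 = 302 left.
October 1944 has 31 days: 302 − 31 = 271 left.
November 1944 has 30 days: 271 − 30 = 241 left.
December 1944 has 31 days: 241 − 31 = 210 left.
January 1945 has 31 days: 210 − 31 = 179 left.
February 1945 has 28 days (1945 is not a leap year): 179 − 28 = 151 left.
March 1945 has 31 days: 151 − 31 = 120 left.
April 1945 has 30 days: 120 − 30 = 90 left.
May 1945 has 31 days: 90 − 31 = 59 left.
June 1945 has 30 days: 59 − 30 = 29 left.
29 days into July 1945 → July 29, 1945.

July 29, 1945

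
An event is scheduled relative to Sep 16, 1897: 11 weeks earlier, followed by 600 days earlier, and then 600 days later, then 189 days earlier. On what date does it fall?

December 24, 1896

Going back 11 weeks (= 77 days) from September 16, 1897:
Going back 16 days from September 16, 1897 reaches the end of the previous month; 77 − 16 = 61 left.
August 1897 has 31 days: 61 − 31 = 30 left.
July 1897 has 31 days; 31 − 30 = 1 → July 1, 1897.
Counting back 600 days from July 1, 1897:
Going back 1 day from July 1, 1897 reaches the end of the previous month; 600 − 1 = 599 left.
June 1897 has 30 days: 599 − 30 = 569 left.
May 1897 has 31 days: 569 − 31 = 538 left.
April 1897 has 30 days: 538 − 30 = 508 left.
March 1897 has 31 days: 508 − 31 = 477 left.
February 1897 has 28 days (1897 is not a leap year): 477 − 28 = 449 left.
January 1897 has 31 days: 449 − 31 = 418 left.
December 1896 has 31 days: 418 − 31 = 387 left.
November 1896 has 30 days: 387 − 30 = 357 left.
October 1896 has 31 days: 357 − 31 = 326 left.
September 1896 has 30 days: 326 − 30 = 296 left.
August 1896 has 31 days: 296 − 31 = 265 left.
July 1896 has 31 days: 265 − 31 = 234 left.
June 1896 has 30 days: 234 − 30 = 204 left.
May 1896 has 31 days: 204 − 31 = 173 left.
April 1896 has 30 days: 173 − 30 = 143 left.
March 1896 has 31 days: 143 − 31 = 112 left.
February 1896 has 29 days (1896 is a leap year): 112 − 29 = 83 left.
January 1896 has 31 days: 83 − 31 = 52 left.
December 1895 has 31 days: 52 − 31 = 21 left.
November 1895 has 30 days; 30 − 21 = 9 → November 9, 1895.
Adding 600 days from November 9, 1895:
November has 30 days, so 30 − 9 = 21 days remain after November 9, 1895; 600 − 21 = 579 left.
December 1895 has 31 days: 579 − 31 = 548 left.
January 1896 has 31 days: 548 − 31 = 517 left.
February 1896 has 29 days (1896 is a leap year): 517 − 29 = 488 left.
March 1896 has 31 days: 488 − 31 = 457 left.
April 1896 has 30 days: 457 − 30 = 427 left.
May 1896 has 31 days: 427 − 31 = 396 left.
June 1896 has 30 days: 396 − 30 = 366 left.
July 1896 has 31 days: 366 − 31 = 335 left.
August 1896 has 31 days: 335 − 31 = 304 left.
September 1896 has 30 days: 304 − 30 = 274 left.
October 1896 has 31 days: 274 − 31 = 243 left.
November 1896 has 30 days: 243 − 30 = 213 left.
December 1896 has 31 days: 213 − 31 = 182 left.
January 1897 has 31 days: 182 − 31 = 151 left.
February 1897 has 28 days (1897 is not a leap year): 151 − 28 = 123 left.
March 1897 has 31 days: 123 − 31 = 92 left.
April 1897 has 30 days: 92 − 30 = 62 left.
May 1897 has 31 days: 62 − 31 = 31 left.
June 1897 has 30 days: 31 − 30 = 1 left.
1 day into July 1897 → July 1, 1897.
Subtracting 189 days from July 1, 1897:
Going back 1 day from July 1, 1897 reaches the end of the previous month; 189 − 1 = 188 left.
June 1897 has 30 days: 188 − 30 = 158 left.
May 1897 has 31 days: 158 − 31 = 127 left.
April 1897 has 30 days: 127 − 30 = 97 left.
March 1897 has 31 days: 97 − 31 = 66 left.
February 1897 has 28 days (1897 is not a leap year): 66 − 28 = 38 left.
January 1897 has 31 days: 38 − 31 = 7 left.
December 1896 has 31 days; 31 − 7 = 24 → December 24, 1896.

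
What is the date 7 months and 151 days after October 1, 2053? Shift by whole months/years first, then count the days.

Adding 7 months and 151 days from October 1, 2053: first the month/year part, then the days.
month 10 + 7 = 17, which is month 5 of year 2054 → May 2054.
Day 1 is valid in May, giving May 1, 2054.
Now add 151 days from May 1, 2054.
May has 31 days, so 31 − 1 = 30 days remain after May 1, 2054; 151 − 30 = 121 left.
June 2054 has 30 days: 121 − 30 = 91 left.
July 2054 has 31 days: 91 − 31 = 60 left.
August 2054 has 31 days: 60 − 31 = 29 left.
29 days into September 2054 → September 29, 2054.

September 29, 2054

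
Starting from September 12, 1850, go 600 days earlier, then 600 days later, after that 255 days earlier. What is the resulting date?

Counting back 600 days from September 12, 1850:
Going back 12 days from September 12, 1850 reaches the end of the previous month; 600 − 12 = 588 left.
August 1850 has 31 days: 588 − 31 = 557 left.
July 1850 has 31 days: 557 − 31 = 526 left.
June 1850 has 30 days: 526 − 30 = 496 left.
May 1850 has 31 days: 496 − 31 = 465 left.
April 1850 has 30 days: 465 − 30 = 435 left.
March 1850 has 31 days: 435 − 31 = 404 left.
February 1850 has 28 days (1850 is not a leap year): 404 − 28 = 376 left.
January 1850 has 31 days: 376 − 31 = 345 left.
December 1849 has 31 days: 345 − 31 = 314 left.
November 1849 has 30 days: 314 − 30 = 284 left.
October 1849 has 31 days: 284 − 31 = 253 left.
September 1849 has 30 days: 253 − 30 = 223 left.
August 1849 has 31 days: 223 − 31 = 192 left.
July 1849 has 31 days: 192 − 31 = 161 left.
June 1849 has 30 days: 161 − 30 = 131 left.
May 1849 has 31 days: 131 − 31 = 100 left.
April 1849 has 30 days: 100 − 30 = 70 left.
March 1849 has 31 days: 70 − 31 = 39 left.
February 1849 has 28 days (1849 is not a leap year): 39 − 28 = 11 left.
January 1849 has 31 days; 31 − 11 = 20 → January 20, 1849.
Advancing 600 days from January 20, 1849:
January has 31 days, so 31 − 20 = 11 days remain after January 20, 1849; 600 − 11 = 589 left.
February 1849 has 28 days (1849 is not a leap year): 589 − 28 = 561 left.
March 1849 has 31 days: 561 − 31 = 530 left.
April 1849 has 30 days: 530 − 30 = 500 left.
May 1849 has 31 days: 500 − 31 = 469 left.
June 1849 has 30 days: 469 − 30 = 439 left.
July 1849 has 31 days: 439 − 31 = 408 left.
August 1849 has 31 days: 408 − 31 = 377 left.
September 1849 has 30 days: 377 − 30 = 347 left.
October 1849 has 31 days: 347 − 31 = 316 left.
November 1849 has 30 days: 316 − 30 = 286 left.
December 1849 has 31 days: 286 − 31 = 255 left.
January 1850 has 31 days: 255 − 31 = 224 left.
February 1850 has 28 days (1850 is not a leap year): 224 − 28 = 196 left.
March 1850 has 31 days: 196 − 31 = 165 left.
April 1850 has 30 days: 165 − 30 = 135 left.
May 1850 has 31 days: 135 − 31 = 104 left.
June 1850 has 30 days: 104 − 30 = 74 left.
July 1850 has 31 days: 74 − 31 = 43 left.
August 1850 has 31 days: 43 − 31 = 12 left.
12 days into September 1850 → September 12, 1850.
Counting back 255 days from September 12, 1850:
Going back 12 days from September 12, 1850 reaches the end of the previous month; 255 − 12 = 243 left.
August 1850 has 31 days: 243 − 31 = 212 left.
July 1850 has 31 days: 212 − 31 = 181 left.
June 1850 has 30 days: 181 − 30 = 151 left.
May 1850 has 31 days: 151 − 31 = 120 left.
April 1850 has 30 days: 120 − 30 = 90 left.
March 1850 has 31 days: 90 − 31 = 59 left.
February 1850 has 28 days (1850 is not a leap year): 59 − 28 = 31 left.
January 1850 has 31 days: 31 − 31 = 0 left.
December 1849 has 31 days; 31 − 0 = 31 → December 31, 1849.

December 31, 1849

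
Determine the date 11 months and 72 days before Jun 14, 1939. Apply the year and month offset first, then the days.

May 3, 1938

Subtracting 11 months and 72 days from June 14, 1939: first the month/year part, then the days.
month 6 − 11 = -5, which is month 7 of year 1938 → July 1938.
Day 14 is valid in July, giving July 14, 1938.
Now subtract 72 days from July 14, 1938.
Going back 14 days from July 14, 1938 reaches the end of the previous month; 72 − 14 = 58 left.
June 1938 has 30 days: 58 − 30 = 28 left.
May 1938 has 31 days; 31 − 28 = 3 → May 3, 1938.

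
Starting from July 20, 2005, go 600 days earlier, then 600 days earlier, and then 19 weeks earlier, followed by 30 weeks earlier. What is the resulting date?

April 29, 2001

Subtracting 600 days from July 20, 2005:
Going back 20 days from July 20, 2005 reaches the end of the previous month; 600 − 20 = 580 left.
June 2005 has 30 days: 580 − 30 = 550 left.
May 2005 has 31 days: 550 − 31 = 519 left.
April 2005 has 30 days: 519 − 30 = 489 left.
March 2005 has 31 days: 489 − 31 = 458 left.
February 2005 has 28 days (2005 is not a leap year): 458 − 28 = 430 left.
January 2005 has 31 days: 430 − 31 = 399 left.
December 2004 has 31 days: 399 − 31 = 368 left.
November 2004 has 30 days: 368 − 30 = 338 left.
October 2004 has 31 days: 338 − 31 = 307 left.
September 2004 has 30 days: 307 − 30 = 277 left.
August 2004 has 31 days: 277 − 31 = 246 left.
July 2004 has 31 days: 246 − 31 = 215 left.
June 2004 has 30 days: 215 − 30 = 185 left.
May 2004 has 31 days: 185 − 31 = 154 left.
April 2004 has 30 days: 154 − 30 = 124 left.
March 2004 has 31 days: 124 − 31 = 93 left.
February 2004 has 29 days (2004 is a leap year): 93 − 29 = 64 left.
January 2004 has 31 days: 64 − 31 = 33 left.
December 2003 has 31 days: 33 − 31 = 2 left.
November 2003 has 30 days; 30 − 2 = 28 → November 28, 2003.
Going back 600 days from November 28, 2003:
Going back 28 days from November 28, 2003 reaches the end of the previous month; 600 − 28 = 572 left.
October 2003 has 31 days: 572 − 31 = 541 left.
September 2003 has 30 days: 541 − 30 = 511 left.
August 2003 has 31 days: 511 − 31 = 480 left.
July 2003 has 31 days: 480 − 31 = 449 left.
June 2003 has 30 days: 449 − 30 = 419 left.
May 2003 has 31 days: 419 − 31 = 388 left.
April 2003 has 30 days: 388 − 30 = 358 left.
March 2003 has 31 days: 358 − 31 = 327 left.
February 2003 has 28 days (2003 is not a leap year): 327 − 28 = 299 left.
January 2003 has 31 days: 299 − 31 = 268 left.
December 2002 has 31 days: 268 − 31 = 237 left.
November 2002 has 30 days: 237 − 30 = 207 left.
October 2002 has 31 days: 207 − 31 = 176 left.
September 2002 has 30 days: 176 − 30 = 146 left.
August 2002 has 31 days: 146 − 31 = 115 left.
July 2002 has 31 days: 115 − 31 = 84 left.
June 2002 has 30 days: 84 − 30 = 54 left.
May 2002 has 31 days: 54 − 31 = 23 left.
April 2002 has 30 days; 30 − 23 = 7 → April 7, 2002.
Going back 19 weeks (= 133 days) from April 7, 2002:
Going back 7 days from April 7, 2002 reaches the end of the previous month; 133 − 7 = 126 left.
March 2002 has 31 days: 126 − 31 = 95 left.
February 2002 has 28 days (2002 is not a leap year): 95 − 28 = 67 left.
January 2002 has 31 days: 67 − 31 = 36 left.
December 2001 has 31 days: 36 − 31 = 5 left.
November 2001 has 30 days; 30 − 5 = 25 → November 25, 2001.
Subtracting 30 weeks (= 210 days) from November 25, 2001:
Going back 25 days from November 25, 2001 reaches the end of the previous month; 210 − 25 = 185 left.
October 2001 has 31 days: 185 − 31 = 154 left.
September 2001 has 30 days: 154 − 30 = 124 left.
August 2001 has 31 days: 124 − 31 = 93 left.
July 2001 has 31 days: 93 − 31 = 62 left.
June 2001 has 30 days: 62 − 30 = 32 left.
May 2001 has 31 days: 32 − 31 = 1 left.
April 2001 has 30 days; 30 − 1 = 29 → April 29, 2001.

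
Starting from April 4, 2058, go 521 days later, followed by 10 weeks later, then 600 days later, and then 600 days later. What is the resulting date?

Advancing 521 days from April 4, 2058:
April has 30 days, so 30 − 4 = 26 days remain after April 4, 2058; 521 − 26 = 495 left.
May 2058 has 31 days: 495 − 31 = 464 left.
June 2058 has 30 days: 464 − 30 = 434 left.
July 2058 has 31 days: 434 − 31 = 403 left.
August 2058 has 31 days: 403 − 31 = 372 left.
September 2058 has 30 days: 372 − 30 = 342 left.
October 2058 has 31 days: 342 − 31 = 311 left.
November 2058 has 30 days: 311 − 30 = 281 left.
December 2058 has 31 days: 281 − 31 = 250 left.
January 2059 has 31 days: 250 − 31 = 219 left.
February 2059 has 28 days (2059 is not a leap year): 219 − 28 = 191 left.
March 2059 has 31 days: 191 − 31 = 160 left.
April 2059 has 30 days: 160 − 30 = 130 left.
May 2059 has 31 days: 130 − 31 = 99 left.
June 2059 has 30 days: 99 − 30 = 69 left.
July 2059 has 31 days: 69 − 31 = 38 left.
August 2059 has 31 days: 38 − 31 = 7 left.
7 days into September 2059 → September 7, 2059.
Adding 10 weeks (= 70 days) from September 7, 2059:
September has 30 days, so 30 − 7 = 23 days remain after September 7, 2059; 70 − 23 = 47 left.
October 2059 has 31 days: 47 − 31 = 16 left.
16 days into November 2059 → November 16, 2059.
Advancing 600 days from November 16, 2059:
November has 30 days, so 30 − 16 = 14 days remain after November 16, 2059; 600 − 14 = 586 left.
December 2059 has 31 days: 586 − 31 = 555 left.
January 2060 has 31 days: 555 − 31 = 524 left.
February 2060 has 29 days (2060 is a leap year): 524 − 29 = 495 left.
March 2060 has 31 days: 495 − 31 = 464 left.
April 2060 has 30 days: 464 − 30 = 434 left.
May 2060 has 31 days: 434 − 31 = 403 left.
June 2060 has 30 days: 403 − 30 = 373 left.
July 2060 has 31 days: 373 − 31 = 342 left.
August 2060 has 31 days: 342 − 31 = 311 left.
September 2060 has 30 days: 311 − 30 = 281 left.
October 2060 has 31 days: 281 − 31 = 250 left.
November 2060 has 30 days: 250 − 30 = 220 left.
December 2060 has 31 days: 220 − 31 = 189 left.
January 2061 has 31 days: 189 − 31 = 158 left.
February 2061 has 28 days (2061 is not a leap year): 158 − 28 = 130 left.
March 2061 has 31 days: 130 − 31 = 99 left.
April 2061 has 30 days: 99 − 30 = 69 left.
May 2061 has 31 days: 69 − 31 = 38 left.
June 2061 has 30 days: 38 − 30 = 8 left.
8 days into July 2061 → July 8, 2061.
Adding 600 days from July 8, 2061:
July has 31 days, so 31 − 8 = 23 days remain after July 8, 2061; 600 − 23 = 577 left.
August 2061 has 31 days: 577 − 31 = 546 left.
September 2061 has 30 days: 546 − 30 = 516 left.
October 2061 has 31 days: 516 − 31 = 485 left.
November 2061 has 30 days: 485 − 30 = 455 left.
December 2061 has 31 days: 455 − 31 = 424 left.
January 2062 has 31 days: 424 − 31 = 393 left.
February 2062 has 28 days (2062 is not a leap year): 393 − 28 = 365 left.
March 2062 has 31 days: 365 − 31 = 334 left.
April 2062 has 30 days: 334 − 30 = 304 left.
May 2062 has 31 days: 304 − 31 = 273 left.
June 2062 has 30 days: 273 − 30 = 243 left.
July 2062 has 31 days: 243 − 31 = 212 left.
August 2062 has 31 days: 212 − 31 = 181 left.
September 2062 has 30 days: 181 − 30 = 151 left.
October 2062 has 31 days: 151 − 31 = 120 left.
November 2062 has 30 days: 120 − 30 = 90 left.
December 2062 has 31 days: 90 − 31 = 59 left.
January 2063 has 31 days: 59 − 31 = 28 left.
28 days into February 2063 → February 28, 2063.

February 28, 2063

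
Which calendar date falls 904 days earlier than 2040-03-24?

Going back 904 days from March 24, 2040.
Going back 24 days from March 24, 2040 reaches the end of the previous month; 904 − 24 = 880 left.
February 2040 has 29 days (2040 is a leap year): 880 − 29 = 851 left.
January 2040 has 31 days: 851 − 31 = 820 left.
December 2039 has 31 days: 820 − 31 = 789 left.
November 2039 has 30 days: 789 − 30 = 759 left.
October 2039 has 31 days: 759 − 31 = 728 left.
September 2039 has 30 days: 728 − 30 = 698 left.
August 2039 has 31 days: 698 − 31 = 667 left.
July 2039 has 31 days: 667 − 31 = 636 left.
June 2039 has 30 days: 636 − 30 = 606 left.
May 2039 has 31 days: 606 − 31 = 575 left.
April 2039 has 30 days: 575 − 30 = 545 left.
March 2039 has 31 days: 545 − 31 = 514 left.
February 2039 has 28 days (2039 is not a leap year): 514 − 28 = 486 left.
January 2039 has 31 days: 486 − 31 = 455 left.
December 2038 has 31 days: 455 − 31 = 424 left.
November 2038 has 30 days: 424 − 30 = 394 left.
October 2038 has 31 days: 394 − 31 = 363 left.
September 2038 has 30 days: 363 − 30 = 333 left.
August 2038 has 31 days: 333 − 31 = 302 left.
July 2038 has 31 days: 302 − 31 = 271 left.
June 2038 has 30 days: 271 − 30 = 241 left.
May 2038 has 31 days: 241 − 31 = 210 left.
April 2038 has 30 days: 210 − 30 = 180 left.
March 2038 has 31 days: 180 − 31 = 149 left.
February 2038 has 28 days (2038 is not a leap year): 149 − 28 = 121 left.
January 2038 has 31 days: 121 − 31 = 90 left.
December 2037 has 31 days: 90 − 31 = 59 left.
November 2037 has 30 days: 59 − 30 = 29 left.
October 2037 has 31 days; 31 − 29 = 2 → October 2, 2037.

October 2, 2037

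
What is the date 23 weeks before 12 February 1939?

September 4, 1938

Counting back 23 weeks = 161 days from February 12, 1939.
Going back 12 days from February 12, 1939 reaches the end of the previous month; 161 − 12 = 149 left.
January 1939 has 31 days: 149 − 31 = 118 left.
December 1938 has 31 days: 118 − 31 = 87 left.
November 1938 has 30 days: 87 − 30 = 57 left.
October 1938 has 31 days: 57 − 31 = 26 left.
September 1938 has 30 days; 30 − 26 = 4 → September 4, 1938.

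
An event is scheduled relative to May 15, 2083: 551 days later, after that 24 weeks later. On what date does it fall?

Counting forward 551 days from May 15, 2083:
May has 31 days, so 31 − 15 = 16 days remain after May 15, 2083; 551 − 16 = 535 left.
June 2083 has 30 days: 535 − 30 = 505 left.
July 2083 has 31 days: 505 − 31 = 474 left.
August 2083 has 31 days: 474 − 31 = 443 left.
September 2083 has 30 days: 443 − 30 = 413 left.
October 2083 has 31 days: 413 − 31 = 382 left.
November 2083 has 30 days: 382 − 30 = 352 left.
December 2083 has 31 days: 352 − 31 = 321 left.
January 2084 has 31 days: 321 − 31 = 290 left.
February 2084 has 29 days (2084 is a leap year): 290 − 29 = 261 left.
March 2084 has 31 days: 261 − 31 = 230 left.
April 2084 has 30 days: 230 − 30 = 200 left.
May 2084 has 31 days: 200 − 31 = 169 left.
June 2084 has 30 days: 169 − 30 = 139 left.
July 2084 has 31 days: 139 − 31 = 108 left.
August 2084 has 31 days: 108 − 31 = 77 left.
September 2084 has 30 days: 77 − 30 = 47 left.
October 2084 has 31 days: 47 − 31 = 16 left.
16 days into November 2084 → November 16, 2084.
Counting forward 24 weeks (= 168 days) from November 16, 2084:
November has 30 days, so 30 − 16 = 14 days remain after November 16, 2084; 168 − 14 = 154 left.
December 2084 has 31 days: 154 − 31 = 123 left.
January 2085 has 31 days: 123 − 31 = 92 left.
February 2085 has 28 days (2085 is not a leap year): 92 − 28 = 64 left.
March 2085 has 31 days: 64 − 31 = 33 left.
April 2085 has 30 days: 33 − 30 = 3 left.
3 days into May 2085 → May 3, 2085.

May 3, 2085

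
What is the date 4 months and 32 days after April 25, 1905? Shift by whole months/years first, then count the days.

September 26, 1905

Advancing 4 months and 32 days from April 25, 1905: first the month/year part, then the days.
month 4 + 4 = 8 → August 1905.
Day 25 is valid in August, giving August 25, 1905.
Now add 32 days from August 25, 1905.
August has 31 days, so 31 − 25 = 6 days remain after August 25, 1905; 32 − 6 = 26 left.
26 days into September 1905 → September 26, 1905.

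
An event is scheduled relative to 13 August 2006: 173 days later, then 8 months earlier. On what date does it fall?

June 2, 2006

Advancing 173 days from August 13, 2006:
August has 31 days, so 31 − 13 = 18 days remain after August 13, 2006; 173 − 18 = 155 left.
September 2006 has 30 days: 155 − 30 = 125 left.
October 2006 has 31 days: 125 − 31 = 94 left.
November 2006 has 30 days: 94 − 30 = 64 left.
December 2006 has 31 days: 64 − 31 = 33 left.
January 2007 has 31 days: 33 − 31 = 2 left.
2 days into February 2007 → February 2, 2007.
Subtracting 8 months from February 2, 2007:
month 2 − 8 = -6, which is month 6 of year 2006 → June 2006.
Day 2 is valid in June, giving June 2, 2006.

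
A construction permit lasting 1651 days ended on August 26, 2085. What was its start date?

February 17, 2081

Going back 1651 days from August 26, 2085.
Going back 26 days from August 26, 2085 reaches the end of the previous month; 1651 − 26 = 1625 left.
July 2085 has 31 days: 1625 − 31 = 1594 left.
June 2085 has 30 days: 1594 − 30 = 1564 left.
May 2085 has 31 days: 1564 − 31 = 1533 left.
April 2085 has 30 days: 1533 − 30 = 1503 left.
March 2085 has 31 days: 1503 − 31 = 1472 left.
February 2085 has 28 days (2085 is not a leap year): 1472 − 28 = 1444 left.
January 2085 has 31 days: 1444 − 31 = 1413 left.
December 2084 has 31 days: 1413 − 31 = 1382 left.
November 2084 has 30 days: 1382 − 30 = 1352 left.
October 2084 has 31 days: 1352 − 31 = 1321 left.
September 2084 has 30 days: 1321 − 30 = 1291 left.
August 2084 has 31 days: 1291 − 31 = 1260 left.
July 2084 has 31 days: 1260 − 31 = 1229 left.
June 2084 has 30 days: 1229 − 30 = 1199 left.
May 2084 has 31 days: 1199 − 31 = 1168 left.
April 2084 has 30 days: 1168 − 30 = 1138 left.
March 2084 has 31 days: 1138 − 31 = 1107 left.
February 2084 has 29 days (2084 is a leap year): 1107 − 29 = 1078 left.
January 2084 has 31 days: 1078 − 31 = 1047 left.
December 2083 has 31 days: 1047 − 31 = 1016 left.
November 2083 has 30 days: 1016 − 30 = 986 left.
October 2083 has 31 days: 986 − 31 = 955 left.
September 2083 has 30 days: 955 − 30 = 925 left.
August 2083 has 31 days: 925 − 31 = 894 left.
July 2083 has 31 days: 894 − 31 = 863 left.
June 2083 has 30 days: 863 − 30 = 833 left.
May 2083 has 31 days: 833 − 31 = 802 left.
April 2083 has 30 days: 802 − 30 = 772 left.
March 2083 has 31 days: 772 − 31 = 741 left.
February 2083 has 28 days (2083 is not a leap year): 741 − 28 = 713 left.
January 2083 has 31 days: 713 − 31 = 682 left.
December 2082 has 31 days: 682 − 31 = 651 left.
November 2082 has 30 days: 651 − 30 = 621 left.
October 2082 has 31 days: 621 − 31 = 590 left.
September 2082 has 30 days: 590 − 30 = 560 left.
August 2082 has 31 days: 560 − 31 = 529 left.
July 2082 has 31 days: 529 − 31 = 498 left.
June 2082 has 30 days: 498 − 30 = 468 left.
May 2082 has 31 days: 468 − 31 = 437 left.
April 2082 has 30 days: 437 − 30 = 407 left.
March 2082 has 31 days: 407 − 31 = 376 left.
February 2082 has 28 days (2082 is not a leap year): 376 − 28 = 348 left.
January 2082 has 31 days: 348 − 31 = 317 left.
December 2081 has 31 days: 317 − 31 = 286 left.
November 2081 has 30 days: 286 − 30 = 256 left.
October 2081 has 31 days: 256 − 31 = 225 left.
September 2081 has 30 days: 225 − 30 = 195 left.
August 2081 has 31 days: 195 − 31 = 164 left.
July 2081 has 31 days: 164 − 31 = 133 left.
June 2081 has 30 days: 133 − 30 = 103 left.
May 2081 has 31 days: 103 − 31 = 72 left.
April 2081 has 30 days: 72 − 30 = 42 left.
March 2081 has 31 days: 42 − 31 = 11 left.
February 2081 has 28 days; 28 − 11 = 17 → February 17, 2081.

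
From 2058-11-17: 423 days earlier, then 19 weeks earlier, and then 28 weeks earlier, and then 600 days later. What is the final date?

June 18, 2058

Going back 423 days from November 17, 2058:
Going back 17 days from November 17, 2058 reaches the end of the previous month; 423 − 17 = 406 left.
October 2058 has 31 days: 406 − 31 = 375 left.
September 2058 has 30 days: 375 − 30 = 345 left.
August 2058 has 31 days: 345 − 31 = 314 left.
July 2058 has 31 days: 314 − 31 = 283 left.
June 2058 has 30 days: 283 − 30 = 253 left.
May 2058 has 31 days: 253 − 31 = 222 left.
April 2058 has 30 days: 222 − 30 = 192 left.
March 2058 has 31 days: 192 − 31 = 161 left.
February 2058 has 28 days (2058 is not a leap year): 161 − 28 = 133 left.
January 2058 has 31 days: 133 − 31 = 102 left.
December 2057 has 31 days: 102 − 31 = 71 left.
November 2057 has 30 days: 71 − 30 = 41 left.
October 2057 has 31 days: 41 − 31 = 10 left.
September 2057 has 30 days; 30 − 10 = 20 → September 20, 2057.
Going back 19 weeks (= 133 days) from September 20, 2057:
Going back 20 days from September 20, 2057 reaches the end of the previous month; 133 − 20 = 113 left.
August 2057 has 31 days: 113 − 31 = 82 left.
July 2057 has 31 days: 82 − 31 = 51 left.
June 2057 has 30 days: 51 − 30 = 21 left.
May 2057 has 31 days; 31 − 21 = 10 → May 10, 2057.
Going back 28 weeks (= 196 days) from May 10, 2057:
Going back 10 days from May 10, 2057 reaches the end of the previous month; 196 − 10 = 186 left.
April 2057 has 30 days: 186 − 30 = 156 left.
March 2057 has 31 days: 156 − 31 = 125 left.
February 2057 has 28 days (2057 is not a leap year): 125 − 28 = 97 left.
January 2057 has 31 days: 97 − 31 = 66 left.
December 2056 has 31 days: 66 − 31 = 35 left.
November 2056 has 30 days: 35 − 30 = 5 left.
October 2056 has 31 days; 31 − 5 = 26 → October 26, 2056.
Advancing 600 days from October 26, 2056:
October has 31 days, so 31 − 26 = 5 days remain after October 26, 2056; 600 − 5 = 595 left.
November 2056 has 30 days: 595 − 30 = 565 left.
December 2056 has 31 days: 565 − 31 = 534 left.
January 2057 has 31 days: 534 − 31 = 503 left.
February 2057 has 28 days (2057 is not a leap year): 503 − 28 = 475 left.
March 2057 has 31 days: 475 − 31 = 444 left.
April 2057 has 30 days: 444 − 30 = 414 left.
May 2057 has 31 days: 414 − 31 = 383 left.
June 2057 has 30 days: 383 − 30 = 353 left.
July 2057 has 31 days: 353 − 31 = 322 left.
August 2057 has 31 days: 322 − 31 = 291 left.
September 2057 has 30 days: 291 − 30 = 261 left.
October 2057 has 31 days: 261 − 31 = 230 left.
November 2057 has 30 days: 230 − 30 = 200 left.
December 2057 has 31 days: 200 − 31 = 169 left.
January 2058 has 31 days: 169 − 31 = 138 left.
February 2058 has 28 days (2058 is not a leap year): 138 − 28 = 110 left.
March 2058 has 31 days: 110 − 31 = 79 left.
April 2058 has 30 days: 79 − 30 = 49 left.
May 2058 has 31 days: 49 − 31 = 18 left.
18 days into June 2058 → June 18, 2058.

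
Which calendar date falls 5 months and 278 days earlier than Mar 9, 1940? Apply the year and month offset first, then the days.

Going back 5 months and 278 days from March 9, 1940: first the month/year part, then the days.
month 3 − 5 = -2, which is month 10 of year 1939 → October 1939.
Day 9 is valid in October, giving October 9, 1939.
Now subtract 278 days from October 9, 1939.
Going back 9 days from October 9, 1939 reaches the end of the previous month; 278 − 9 = 269 left.
September 1939 has 30 days: 269 − 30 = 239 left.
August 1939 has 31 days: 239 − 31 = 208 left.
July 1939 has 31 days: 208 − 31 = 177 left.
June 1939 has 30 days: 177 − 30 = 147 left.
May 1939 has 31 days: 147 − 31 = 116 left.
April 1939 has 30 days: 116 − 30 = 86 left.
March 1939 has 31 days: 86 − 31 = 55 left.
February 1939 has 28 days (1939 is not a leap year): 55 − 28 = 27 left.
January 1939 has 31 days; 31 − 27 = 4 → January 4, 1939.

January 4, 1939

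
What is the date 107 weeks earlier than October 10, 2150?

September 21, 2148

Going back 107 weeks = 749 days from October 10, 2150.
Going back 10 days from October 10, 2150 reaches the end of the previous month; 749 − 10 = 739 left.
September 2150 has 30 days: 739 − 30 = 709 left.
August 2150 has 31 days: 709 − 31 = 678 left.
July 2150 has 31 days: 678 − 31 = 647 left.
June 2150 has 30 days: 647 − 30 = 617 left.
May 2150 has 31 days: 617 − 31 = 586 left.
April 2150 has 30 days: 586 − 30 = 556 left.
March 2150 has 31 days: 556 − 31 = 525 left.
February 2150 has 28 days (2150 is not a leap year): 525 − 28 = 497 left.
January 2150 has 31 days: 497 − 31 = 466 left.
December 2149 has 31 days: 466 − 31 = 435 left.
November 2149 has 30 days: 435 − 30 = 405 left.
October 2149 has 31 days: 405 − 31 = 374 left.
September 2149 has 30 days: 374 − 30 = 344 left.
August 2149 has 31 days: 344 − 31 = 313 left.
July 2149 has 31 days: 313 − 31 = 282 left.
June 2149 has 30 days: 282 − 30 = 252 left.
May 2149 has 31 days: 252 − 31 = 221 left.
April 2149 has 30 days: 221 − 30 = 191 left.
March 2149 has 31 days: 191 − 31 = 160 left.
February 2149 has 28 days (2149 is not a leap year): 160 − 28 = 132 left.
January 2149 has 31 days: 132 − 31 = 101 left.
December 2148 has 31 days: 101 − 31 = 70 left.
November 2148 has 30 days: 70 − 30 = 40 left.
October 2148 has 31 days: 40 − 31 = 9 left.
September 2148 has 30 days; 30 − 9 = 21 → September 21, 2148.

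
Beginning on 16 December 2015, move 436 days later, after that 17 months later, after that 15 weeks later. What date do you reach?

Adding 436 days from December 16, 2015:
December has 31 days, so 31 − 16 = 15 days remain after December 16, 2015; 436 − 15 = 421 left.
January 2016 has 31 days: 421 − 31 = 390 left.
February 2016 has 29 days (2016 is a leap year): 390 − 29 = 361 left.
March 2016 has 31 days: 361 − 31 = 330 left.
April 2016 has 30 days: 330 − 30 = 300 left.
May 2016 has 31 days: 300 − 31 = 269 left.
June 2016 has 30 days: 269 − 30 = 239 left.
July 2016 has 31 days: 239 − 31 = 208 left.
August 2016 has 31 days: 208 − 31 = 177 left.
September 2016 has 30 days: 177 − 30 = 147 left.
October 2016 has 31 days: 147 − 31 = 116 left.
November 2016 has 30 days: 116 − 30 = 86 left.
December 2016 has 31 days: 86 − 31 = 55 left.
January 2017 has 31 days: 55 − 31 = 24 left.
24 days into February 2017 → February 24, 2017.
Counting forward 17 months from February 24, 2017:
month 2 + 17 = 19, which is month 7 of year 2018 → July 2018.
Day 24 is valid in July, giving July 24, 2018.
Advancing 15 weeks (= 105 days) from July 24, 2018:
July has 31 days, so 31 − 24 = 7 days remain after July 24, 2018; 105 − 7 = 98 left.
August 2018 has 31 days: 98 − 31 = 67 left.
September 2018 has 30 days: 67 − 30 = 37 left.
October 2018 has 31 days: 37 − 31 = 6 left.
6 days into November 2018 → November 6, 2018.

November 6, 2018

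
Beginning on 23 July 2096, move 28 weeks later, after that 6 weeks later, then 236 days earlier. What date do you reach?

Advancing 28 weeks (= 196 days) from July 23, 2096:
July has 31 days, so 31 − 23 = 8 days remain after July 23, 2096; 196 − 8 = 188 left.
August 2096 has 31 days: 188 − 31 = 157 left.
September 2096 has 30 days: 157 − 30 = 127 left.
October 2096 has 31 days: 127 − 31 = 96 left.
November 2096 has 30 days: 96 − 30 = 66 left.
December 2096 has 31 days: 66 − 31 = 35 left.
January 2097 has 31 days: 35 − 31 = 4 left.
4 days into February 2097 → February 4, 2097.
Adding 6 weeks (= 42 days) from February 4, 2097:
February has 28 days, so 28 − 4 = 24 days remain after February 4, 2097; 42 − 24 = 18 left.
18 days into March 2097 → March 18, 2097.
Subtracting 236 days from March 18, 2097:
Going back 18 days from March 18, 2097 reaches the end of the previous month; 236 − 18 = 218 left.
February 2097 has 28 days (2097 is not a leap year): 218 − 28 = 190 left.
January 2097 has 31 days: 190 − 31 = 159 left.
December 2096 has 31 days: 159 − 31 = 128 left.
November 2096 has 30 days: 128 − 30 = 98 left.
October 2096 has 31 days: 98 − 31 = 67 left.
September 2096 has 30 days: 67 − 30 = 37 left.
August 2096 has 31 days: 37 − 31 = 6 left.
July 2096 has 31 days; 31 − 6 = 25 → July 25, 2096.

July 25, 2096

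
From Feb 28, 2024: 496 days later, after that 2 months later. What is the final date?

Advancing 496 days from February 28, 2024:
February has 29 days, so 29 − 28 = 1 day remains after February 28, 2024; 496 − 1 = 495 left.
March 2024 has 31 days: 495 − 31 = 464 left.
April 2024 has 30 days: 464 − 30 = 434 left.
May 2024 has 31 days: 434 − 31 = 403 left.
June 2024 has 30 days: 403 − 30 = 373 left.
July 2024 has 31 days: 373 − 31 = 342 left.
August 2024 has 31 days: 342 − 31 = 311 left.
September 2024 has 30 days: 311 − 30 = 281 left.
October 2024 has 31 days: 281 − 31 = 250 left.
November 2024 has 30 days: 250 − 30 = 220 left.
December 2024 has 31 days: 220 − 31 = 189 left.
January 2025 has 31 days: 189 − 31 = 158 left.
February 2025 has 28 days (2025 is not a leap year): 158 − 28 = 130 left.
March 2025 has 31 days: 130 − 31 = 99 left.
April 2025 has 30 days: 99 − 30 = 69 left.
May 2025 has 31 days: 69 − 31 = 38 left.
June 2025 has 30 days: 38 − 30 = 8 left.
8 days into July 2025 → July 8, 2025.
Advancing 2 months from July 8, 2025:
month 7 + 2 = 9 → September 2025.
Day 8 is valid in September, giving September 8, 2025.

September 8, 2025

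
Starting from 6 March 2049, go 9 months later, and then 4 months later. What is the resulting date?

Adding 9 months from March 6, 2049:
month 3 + 9 = 12 → December 2049.
Day 6 is valid in December, giving December 6, 2049.
Advancing 4 months from December 6, 2049:
month 12 + 4 = 16, which is month 4 of year 2050 → April 2050.
Day 6 is valid in April, giving April 6, 2050.

April 6, 2050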